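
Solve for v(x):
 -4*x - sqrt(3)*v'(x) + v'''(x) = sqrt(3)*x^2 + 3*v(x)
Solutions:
 v(x) = C1*exp(-x*(2*2^(1/3)*3^(5/6)/(sqrt(81 - 4*sqrt(3)) + 9)^(1/3) + 6^(2/3)*(sqrt(81 - 4*sqrt(3)) + 9)^(1/3))/12)*sin(x*(-2^(2/3)*3^(1/6)*(sqrt(81 - 4*sqrt(3)) + 9)^(1/3) + 2*6^(1/3)/(sqrt(81 - 4*sqrt(3)) + 9)^(1/3))/4) + C2*exp(-x*(2*2^(1/3)*3^(5/6)/(sqrt(81 - 4*sqrt(3)) + 9)^(1/3) + 6^(2/3)*(sqrt(81 - 4*sqrt(3)) + 9)^(1/3))/12)*cos(x*(-2^(2/3)*3^(1/6)*(sqrt(81 - 4*sqrt(3)) + 9)^(1/3) + 2*6^(1/3)/(sqrt(81 - 4*sqrt(3)) + 9)^(1/3))/4) + C3*exp(x*(2*2^(1/3)*3^(5/6)/(sqrt(81 - 4*sqrt(3)) + 9)^(1/3) + 6^(2/3)*(sqrt(81 - 4*sqrt(3)) + 9)^(1/3))/6) - sqrt(3)*x^2/3 - 2*x/3 + 2*sqrt(3)/9


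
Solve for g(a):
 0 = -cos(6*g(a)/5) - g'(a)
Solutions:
 a - 5*log(sin(6*g(a)/5) - 1)/12 + 5*log(sin(6*g(a)/5) + 1)/12 = C1


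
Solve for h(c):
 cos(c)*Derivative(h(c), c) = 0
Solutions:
 h(c) = C1


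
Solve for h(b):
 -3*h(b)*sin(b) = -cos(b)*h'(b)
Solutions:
 h(b) = C1/cos(b)^3


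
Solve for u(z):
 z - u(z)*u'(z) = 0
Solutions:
 u(z) = -sqrt(C1 + z^2)
 u(z) = sqrt(C1 + z^2)


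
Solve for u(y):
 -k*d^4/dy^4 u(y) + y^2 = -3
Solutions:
 u(y) = C1 + C2*y + C3*y^2 + C4*y^3 + y^6/(360*k) + y^4/(8*k)


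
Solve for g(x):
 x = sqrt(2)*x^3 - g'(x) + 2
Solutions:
 g(x) = C1 + sqrt(2)*x^4/4 - x^2/2 + 2*x


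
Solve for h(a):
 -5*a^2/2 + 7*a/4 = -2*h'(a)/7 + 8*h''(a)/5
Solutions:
 h(a) = C1 + C2*exp(5*a/28) + 35*a^3/12 + 735*a^2/16 + 1029*a/2


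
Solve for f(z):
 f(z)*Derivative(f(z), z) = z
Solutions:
 f(z) = -sqrt(C1 + z^2)
 f(z) = sqrt(C1 + z^2)


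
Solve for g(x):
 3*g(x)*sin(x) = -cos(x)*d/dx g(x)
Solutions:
 g(x) = C1*cos(x)^3


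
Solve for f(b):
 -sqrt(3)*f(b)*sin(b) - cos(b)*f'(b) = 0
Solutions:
 f(b) = C1*cos(b)^(sqrt(3))


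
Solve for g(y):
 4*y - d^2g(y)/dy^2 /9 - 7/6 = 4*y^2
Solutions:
 g(y) = C1 + C2*y - 3*y^4 + 6*y^3 - 21*y^2/4


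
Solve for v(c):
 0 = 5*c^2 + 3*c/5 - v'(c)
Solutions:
 v(c) = C1 + 5*c^3/3 + 3*c^2/10


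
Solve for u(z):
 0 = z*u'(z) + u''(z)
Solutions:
 u(z) = C1 + C2*erf(sqrt(2)*z/2)


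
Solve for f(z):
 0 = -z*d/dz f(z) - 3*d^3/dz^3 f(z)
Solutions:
 f(z) = C1 + Integral(C2*airyai(-3^(2/3)*z/3) + C3*airybi(-3^(2/3)*z/3), z)


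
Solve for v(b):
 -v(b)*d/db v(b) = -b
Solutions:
 v(b) = -sqrt(C1 + b^2)
 v(b) = sqrt(C1 + b^2)


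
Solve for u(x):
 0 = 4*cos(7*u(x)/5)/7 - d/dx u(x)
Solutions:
 -4*x/7 - 5*log(sin(7*u(x)/5) - 1)/14 + 5*log(sin(7*u(x)/5) + 1)/14 = C1


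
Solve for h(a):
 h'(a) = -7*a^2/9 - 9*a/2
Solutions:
 h(a) = C1 - 7*a^3/27 - 9*a^2/4


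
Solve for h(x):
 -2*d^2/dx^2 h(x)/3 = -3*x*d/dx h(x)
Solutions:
 h(x) = C1 + C2*erfi(3*x/2)


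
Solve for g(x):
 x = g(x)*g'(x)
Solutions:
 g(x) = -sqrt(C1 + x^2)
 g(x) = sqrt(C1 + x^2)


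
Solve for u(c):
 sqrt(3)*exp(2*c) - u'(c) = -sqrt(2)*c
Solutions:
 u(c) = C1 + sqrt(2)*c^2/2 + sqrt(3)*exp(2*c)/2


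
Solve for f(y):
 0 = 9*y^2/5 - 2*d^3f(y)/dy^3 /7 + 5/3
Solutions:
 f(y) = C1 + C2*y + C3*y^2 + 21*y^5/200 + 35*y^3/36


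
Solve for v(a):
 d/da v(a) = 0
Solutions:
 v(a) = C1


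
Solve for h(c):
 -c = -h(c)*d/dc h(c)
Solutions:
 h(c) = -sqrt(C1 + c^2)
 h(c) = sqrt(C1 + c^2)


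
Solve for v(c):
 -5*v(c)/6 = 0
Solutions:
 v(c) = 0


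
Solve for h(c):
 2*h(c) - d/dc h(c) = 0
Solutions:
 h(c) = C1*exp(2*c)


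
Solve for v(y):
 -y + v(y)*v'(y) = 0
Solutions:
 v(y) = -sqrt(C1 + y^2)
 v(y) = sqrt(C1 + y^2)


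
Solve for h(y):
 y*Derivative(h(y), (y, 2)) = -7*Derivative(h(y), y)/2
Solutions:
 h(y) = C1 + C2/y^(5/2)


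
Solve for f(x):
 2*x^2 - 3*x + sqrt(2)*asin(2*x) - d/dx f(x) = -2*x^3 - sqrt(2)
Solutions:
 f(x) = C1 + x^4/2 + 2*x^3/3 - 3*x^2/2 + sqrt(2)*x + sqrt(2)*(x*asin(2*x) + sqrt(1 - 4*x^2)/2)


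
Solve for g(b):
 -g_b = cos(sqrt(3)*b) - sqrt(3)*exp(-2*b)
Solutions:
 g(b) = C1 - sqrt(3)*sin(sqrt(3)*b)/3 - sqrt(3)*exp(-2*b)/2


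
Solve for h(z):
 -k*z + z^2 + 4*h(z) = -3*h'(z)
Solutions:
 h(z) = C1*exp(-4*z/3) + k*z/4 - 3*k/16 - z^2/4 + 3*z/8 - 9/32


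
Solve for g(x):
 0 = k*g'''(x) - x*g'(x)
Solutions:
 g(x) = C1 + Integral(C2*airyai(x*(1/k)^(1/3)) + C3*airybi(x*(1/k)^(1/3)), x)


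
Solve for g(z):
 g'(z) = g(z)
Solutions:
 g(z) = C1*exp(z)


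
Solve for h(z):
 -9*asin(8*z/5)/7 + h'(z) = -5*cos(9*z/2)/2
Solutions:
 h(z) = C1 + 9*z*asin(8*z/5)/7 + 9*sqrt(25 - 64*z^2)/56 - 5*sin(9*z/2)/9


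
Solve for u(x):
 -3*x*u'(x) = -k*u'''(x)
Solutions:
 u(x) = C1 + Integral(C2*airyai(3^(1/3)*x*(1/k)^(1/3)) + C3*airybi(3^(1/3)*x*(1/k)^(1/3)), x)


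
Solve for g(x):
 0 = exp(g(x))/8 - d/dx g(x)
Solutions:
 g(x) = log(-1/(C1 + x)) + 3*log(2)


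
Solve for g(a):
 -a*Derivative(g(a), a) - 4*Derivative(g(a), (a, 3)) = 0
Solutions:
 g(a) = C1 + Integral(C2*airyai(-2^(1/3)*a/2) + C3*airybi(-2^(1/3)*a/2), a)


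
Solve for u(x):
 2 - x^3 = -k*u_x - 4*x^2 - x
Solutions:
 u(x) = C1 + x^4/(4*k) - 4*x^3/(3*k) - x^2/(2*k) - 2*x/k


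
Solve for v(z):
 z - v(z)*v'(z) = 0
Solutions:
 v(z) = -sqrt(C1 + z^2)
 v(z) = sqrt(C1 + z^2)


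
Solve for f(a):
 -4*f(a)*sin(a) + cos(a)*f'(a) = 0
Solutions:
 f(a) = C1/cos(a)^4


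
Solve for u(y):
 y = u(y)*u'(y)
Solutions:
 u(y) = -sqrt(C1 + y^2)
 u(y) = sqrt(C1 + y^2)


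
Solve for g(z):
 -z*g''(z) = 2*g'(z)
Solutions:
 g(z) = C1 + C2/z


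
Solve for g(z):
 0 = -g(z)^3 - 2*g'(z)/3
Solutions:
 g(z) = -sqrt(-1/(C1 - 3*z))
 g(z) = sqrt(-1/(C1 - 3*z))


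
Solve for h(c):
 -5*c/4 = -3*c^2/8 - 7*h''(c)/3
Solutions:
 h(c) = C1 + C2*c - 3*c^4/224 + 5*c^3/56


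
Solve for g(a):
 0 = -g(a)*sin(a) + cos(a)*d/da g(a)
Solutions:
 g(a) = C1/cos(a)


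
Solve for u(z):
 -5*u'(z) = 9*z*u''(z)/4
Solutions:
 u(z) = C1 + C2/z^(11/9)


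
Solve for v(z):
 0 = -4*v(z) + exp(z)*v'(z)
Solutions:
 v(z) = C1*exp(-4*exp(-z))


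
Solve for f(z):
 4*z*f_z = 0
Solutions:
 f(z) = C1


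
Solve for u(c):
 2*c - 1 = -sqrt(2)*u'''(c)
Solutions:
 u(c) = C1 + C2*c + C3*c^2 - sqrt(2)*c^4/24 + sqrt(2)*c^3/12


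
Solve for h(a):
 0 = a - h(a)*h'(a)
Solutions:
 h(a) = -sqrt(C1 + a^2)
 h(a) = sqrt(C1 + a^2)


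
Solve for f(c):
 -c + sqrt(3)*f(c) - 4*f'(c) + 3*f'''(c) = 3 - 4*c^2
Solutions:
 f(c) = C1*exp(sqrt(3)*c/3) + C2*exp(c*(-sqrt(3) + sqrt(39))/6) + C3*exp(-c*(sqrt(3) + sqrt(39))/6) - 4*sqrt(3)*c^2/3 - 32*c/3 + sqrt(3)*c/3 - 119*sqrt(3)/9 + 4/3


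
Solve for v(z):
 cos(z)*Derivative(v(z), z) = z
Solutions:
 v(z) = C1 + Integral(z/cos(z), z)


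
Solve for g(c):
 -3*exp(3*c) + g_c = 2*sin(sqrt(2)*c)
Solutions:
 g(c) = C1 + exp(3*c) - sqrt(2)*cos(sqrt(2)*c)


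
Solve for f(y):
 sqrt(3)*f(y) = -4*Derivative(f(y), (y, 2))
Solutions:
 f(y) = C1*sin(3^(1/4)*y/2) + C2*cos(3^(1/4)*y/2)


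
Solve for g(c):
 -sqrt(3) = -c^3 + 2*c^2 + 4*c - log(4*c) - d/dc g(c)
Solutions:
 g(c) = C1 - c^4/4 + 2*c^3/3 + 2*c^2 - c*log(c) - c*log(4) + c + sqrt(3)*c


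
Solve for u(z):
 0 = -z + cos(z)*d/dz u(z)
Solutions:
 u(z) = C1 + Integral(z/cos(z), z)


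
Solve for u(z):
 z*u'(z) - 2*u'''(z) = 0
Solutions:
 u(z) = C1 + Integral(C2*airyai(2^(2/3)*z/2) + C3*airybi(2^(2/3)*z/2), z)


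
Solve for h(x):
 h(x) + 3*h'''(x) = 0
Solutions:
 h(x) = C3*exp(-3^(2/3)*x/3) + (C1*sin(3^(1/6)*x/2) + C2*cos(3^(1/6)*x/2))*exp(3^(2/3)*x/6)


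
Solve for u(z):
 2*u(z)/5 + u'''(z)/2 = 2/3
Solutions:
 u(z) = C3*exp(-10^(2/3)*z/5) + (C1*sin(10^(2/3)*sqrt(3)*z/10) + C2*cos(10^(2/3)*sqrt(3)*z/10))*exp(10^(2/3)*z/10) + 5/3


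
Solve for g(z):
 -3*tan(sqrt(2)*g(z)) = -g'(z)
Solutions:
 g(z) = sqrt(2)*(pi - asin(C1*exp(3*sqrt(2)*z)))/2
 g(z) = sqrt(2)*asin(C1*exp(3*sqrt(2)*z))/2


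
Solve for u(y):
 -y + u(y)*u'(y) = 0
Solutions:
 u(y) = -sqrt(C1 + y^2)
 u(y) = sqrt(C1 + y^2)


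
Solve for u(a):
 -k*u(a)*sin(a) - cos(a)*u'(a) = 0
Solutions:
 u(a) = C1*exp(k*log(cos(a)))


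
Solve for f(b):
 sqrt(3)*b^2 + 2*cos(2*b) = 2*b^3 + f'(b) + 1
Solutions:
 f(b) = C1 - b^4/2 + sqrt(3)*b^3/3 - b + sin(2*b)


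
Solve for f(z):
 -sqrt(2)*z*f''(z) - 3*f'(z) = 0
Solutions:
 f(z) = C1 + C2*z^(1 - 3*sqrt(2)/2)


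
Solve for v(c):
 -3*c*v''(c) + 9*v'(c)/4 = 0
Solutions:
 v(c) = C1 + C2*c^(7/4)


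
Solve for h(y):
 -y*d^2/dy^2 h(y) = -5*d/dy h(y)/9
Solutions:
 h(y) = C1 + C2*y^(14/9)


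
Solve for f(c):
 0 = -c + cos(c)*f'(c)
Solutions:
 f(c) = C1 + Integral(c/cos(c), c)


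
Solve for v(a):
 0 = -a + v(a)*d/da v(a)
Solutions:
 v(a) = -sqrt(C1 + a^2)
 v(a) = sqrt(C1 + a^2)


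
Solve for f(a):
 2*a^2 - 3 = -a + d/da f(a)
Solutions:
 f(a) = C1 + 2*a^3/3 + a^2/2 - 3*a


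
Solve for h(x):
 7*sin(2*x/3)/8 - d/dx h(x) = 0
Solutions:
 h(x) = C1 - 21*cos(2*x/3)/16


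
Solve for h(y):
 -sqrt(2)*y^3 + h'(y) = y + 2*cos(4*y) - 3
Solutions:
 h(y) = C1 + sqrt(2)*y^4/4 + y^2/2 - 3*y + sin(4*y)/2


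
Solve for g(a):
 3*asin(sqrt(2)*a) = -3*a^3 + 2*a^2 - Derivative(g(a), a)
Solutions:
 g(a) = C1 - 3*a^4/4 + 2*a^3/3 - 3*a*asin(sqrt(2)*a) - 3*sqrt(2)*sqrt(1 - 2*a^2)/2


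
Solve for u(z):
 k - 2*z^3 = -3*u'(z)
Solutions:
 u(z) = C1 - k*z/3 + z^4/6


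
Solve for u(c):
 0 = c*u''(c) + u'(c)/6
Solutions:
 u(c) = C1 + C2*c^(5/6)


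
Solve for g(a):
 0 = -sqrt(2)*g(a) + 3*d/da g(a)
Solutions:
 g(a) = C1*exp(sqrt(2)*a/3)


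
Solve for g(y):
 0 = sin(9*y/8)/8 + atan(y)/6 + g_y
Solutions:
 g(y) = C1 - y*atan(y)/6 + log(y^2 + 1)/12 + cos(9*y/8)/9


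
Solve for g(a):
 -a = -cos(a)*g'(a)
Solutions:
 g(a) = C1 + Integral(a/cos(a), a)


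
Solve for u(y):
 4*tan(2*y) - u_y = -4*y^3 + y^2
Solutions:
 u(y) = C1 + y^4 - y^3/3 - 2*log(cos(2*y))


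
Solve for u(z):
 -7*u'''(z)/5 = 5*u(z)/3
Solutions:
 u(z) = C3*exp(-105^(2/3)*z/21) + (C1*sin(3^(1/6)*35^(2/3)*z/14) + C2*cos(3^(1/6)*35^(2/3)*z/14))*exp(105^(2/3)*z/42)


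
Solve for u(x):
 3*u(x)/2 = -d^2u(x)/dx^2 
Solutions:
 u(x) = C1*sin(sqrt(6)*x/2) + C2*cos(sqrt(6)*x/2)


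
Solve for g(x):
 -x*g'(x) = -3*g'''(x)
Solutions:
 g(x) = C1 + Integral(C2*airyai(3^(2/3)*x/3) + C3*airybi(3^(2/3)*x/3), x)


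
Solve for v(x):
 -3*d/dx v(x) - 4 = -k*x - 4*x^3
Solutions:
 v(x) = C1 + k*x^2/6 + x^4/3 - 4*x/3


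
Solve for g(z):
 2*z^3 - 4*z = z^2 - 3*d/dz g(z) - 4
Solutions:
 g(z) = C1 - z^4/6 + z^3/9 + 2*z^2/3 - 4*z/3


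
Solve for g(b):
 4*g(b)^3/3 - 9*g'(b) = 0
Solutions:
 g(b) = -3*sqrt(6)*sqrt(-1/(C1 + 4*b))/2
 g(b) = 3*sqrt(6)*sqrt(-1/(C1 + 4*b))/2


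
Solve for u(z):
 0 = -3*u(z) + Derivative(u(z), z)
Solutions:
 u(z) = C1*exp(3*z)


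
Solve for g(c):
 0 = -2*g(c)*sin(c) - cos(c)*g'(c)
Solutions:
 g(c) = C1*cos(c)^2


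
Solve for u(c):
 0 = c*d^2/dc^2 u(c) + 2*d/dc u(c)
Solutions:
 u(c) = C1 + C2/c


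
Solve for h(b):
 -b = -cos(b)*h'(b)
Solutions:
 h(b) = C1 + Integral(b/cos(b), b)


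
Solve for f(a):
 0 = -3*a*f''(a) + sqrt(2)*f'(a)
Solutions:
 f(a) = C1 + C2*a^(sqrt(2)/3 + 1)


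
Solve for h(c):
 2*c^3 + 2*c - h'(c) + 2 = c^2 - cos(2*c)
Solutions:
 h(c) = C1 + c^4/2 - c^3/3 + c^2 + 2*c + sin(2*c)/2


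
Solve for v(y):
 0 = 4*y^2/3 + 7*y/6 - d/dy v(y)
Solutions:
 v(y) = C1 + 4*y^3/9 + 7*y^2/12


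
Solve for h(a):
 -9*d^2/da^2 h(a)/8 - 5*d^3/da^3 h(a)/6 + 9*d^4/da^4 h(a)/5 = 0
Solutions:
 h(a) = C1 + C2*a + C3*exp(a*(25 - sqrt(7915))/108) + C4*exp(a*(25 + sqrt(7915))/108)


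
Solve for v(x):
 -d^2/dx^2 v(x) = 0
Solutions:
 v(x) = C1 + C2*x


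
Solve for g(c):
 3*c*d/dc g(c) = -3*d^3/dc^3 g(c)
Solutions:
 g(c) = C1 + Integral(C2*airyai(-c) + C3*airybi(-c), c)


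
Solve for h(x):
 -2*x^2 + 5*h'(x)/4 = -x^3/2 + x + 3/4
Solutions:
 h(x) = C1 - x^4/10 + 8*x^3/15 + 2*x^2/5 + 3*x/5


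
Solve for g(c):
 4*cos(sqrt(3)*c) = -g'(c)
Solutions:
 g(c) = C1 - 4*sqrt(3)*sin(sqrt(3)*c)/3


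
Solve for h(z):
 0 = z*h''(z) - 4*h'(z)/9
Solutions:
 h(z) = C1 + C2*z^(13/9)


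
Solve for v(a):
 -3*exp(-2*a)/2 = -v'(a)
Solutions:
 v(a) = C1 - 3*exp(-2*a)/4


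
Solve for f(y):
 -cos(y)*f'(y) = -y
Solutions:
 f(y) = C1 + Integral(y/cos(y), y)


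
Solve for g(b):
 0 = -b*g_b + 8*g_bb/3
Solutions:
 g(b) = C1 + C2*erfi(sqrt(3)*b/4)


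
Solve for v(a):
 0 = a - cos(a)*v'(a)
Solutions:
 v(a) = C1 + Integral(a/cos(a), a)


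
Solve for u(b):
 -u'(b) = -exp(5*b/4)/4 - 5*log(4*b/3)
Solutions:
 u(b) = C1 + 5*b*log(b) + 5*b*(-log(3) - 1 + 2*log(2)) + exp(5*b/4)/5


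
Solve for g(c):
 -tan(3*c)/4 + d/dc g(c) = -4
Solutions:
 g(c) = C1 - 4*c - log(cos(3*c))/12


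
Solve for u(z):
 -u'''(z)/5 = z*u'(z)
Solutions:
 u(z) = C1 + Integral(C2*airyai(-5^(1/3)*z) + C3*airybi(-5^(1/3)*z), z)


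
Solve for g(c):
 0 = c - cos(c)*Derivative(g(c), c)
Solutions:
 g(c) = C1 + Integral(c/cos(c), c)


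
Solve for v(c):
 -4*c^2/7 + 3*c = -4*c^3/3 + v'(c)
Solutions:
 v(c) = C1 + c^4/3 - 4*c^3/21 + 3*c^2/2


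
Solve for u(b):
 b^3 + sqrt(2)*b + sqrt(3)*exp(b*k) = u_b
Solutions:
 u(b) = C1 + b^4/4 + sqrt(2)*b^2/2 + sqrt(3)*exp(b*k)/k


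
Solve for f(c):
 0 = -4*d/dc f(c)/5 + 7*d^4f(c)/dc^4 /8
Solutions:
 f(c) = C1 + C4*exp(2*70^(2/3)*c/35) + (C2*sin(sqrt(3)*70^(2/3)*c/35) + C3*cos(sqrt(3)*70^(2/3)*c/35))*exp(-70^(2/3)*c/35)


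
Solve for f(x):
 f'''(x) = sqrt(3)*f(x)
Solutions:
 f(x) = C3*exp(3^(1/6)*x) + (C1*sin(3^(2/3)*x/2) + C2*cos(3^(2/3)*x/2))*exp(-3^(1/6)*x/2)


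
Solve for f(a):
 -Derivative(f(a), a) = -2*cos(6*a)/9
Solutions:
 f(a) = C1 + sin(6*a)/27


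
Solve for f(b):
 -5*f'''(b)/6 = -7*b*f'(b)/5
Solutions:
 f(b) = C1 + Integral(C2*airyai(210^(1/3)*b/5) + C3*airybi(210^(1/3)*b/5), b)


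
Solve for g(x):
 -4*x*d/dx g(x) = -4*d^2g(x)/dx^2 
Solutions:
 g(x) = C1 + C2*erfi(sqrt(2)*x/2)


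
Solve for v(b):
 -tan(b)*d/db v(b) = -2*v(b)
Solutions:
 v(b) = C1*sin(b)^2


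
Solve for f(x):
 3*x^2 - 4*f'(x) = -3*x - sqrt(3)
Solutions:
 f(x) = C1 + x^3/4 + 3*x^2/8 + sqrt(3)*x/4


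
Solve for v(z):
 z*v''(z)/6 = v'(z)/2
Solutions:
 v(z) = C1 + C2*z^4


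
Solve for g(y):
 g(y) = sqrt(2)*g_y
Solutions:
 g(y) = C1*exp(sqrt(2)*y/2)


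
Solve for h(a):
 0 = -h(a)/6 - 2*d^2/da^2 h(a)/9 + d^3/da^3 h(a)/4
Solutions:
 h(a) = C1*exp(a*(-(81*sqrt(7585) + 7073)^(1/3) - 64/(81*sqrt(7585) + 7073)^(1/3) + 16)/54)*sin(sqrt(3)*a*(-(81*sqrt(7585) + 7073)^(1/3) + 64/(81*sqrt(7585) + 7073)^(1/3))/54) + C2*exp(a*(-(81*sqrt(7585) + 7073)^(1/3) - 64/(81*sqrt(7585) + 7073)^(1/3) + 16)/54)*cos(sqrt(3)*a*(-(81*sqrt(7585) + 7073)^(1/3) + 64/(81*sqrt(7585) + 7073)^(1/3))/54) + C3*exp(a*(64/(81*sqrt(7585) + 7073)^(1/3) + 8 + (81*sqrt(7585) + 7073)^(1/3))/27)


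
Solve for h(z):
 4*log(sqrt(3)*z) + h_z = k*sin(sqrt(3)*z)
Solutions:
 h(z) = C1 - sqrt(3)*k*cos(sqrt(3)*z)/3 - 4*z*log(z) - 2*z*log(3) + 4*z


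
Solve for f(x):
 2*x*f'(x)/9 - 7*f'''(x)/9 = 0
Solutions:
 f(x) = C1 + Integral(C2*airyai(2^(1/3)*7^(2/3)*x/7) + C3*airybi(2^(1/3)*7^(2/3)*x/7), x)


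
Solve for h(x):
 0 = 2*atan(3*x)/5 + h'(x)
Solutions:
 h(x) = C1 - 2*x*atan(3*x)/5 + log(9*x^2 + 1)/15


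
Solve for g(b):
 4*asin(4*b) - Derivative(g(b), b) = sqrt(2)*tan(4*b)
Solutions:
 g(b) = C1 + 4*b*asin(4*b) + sqrt(1 - 16*b^2) + sqrt(2)*log(cos(4*b))/4


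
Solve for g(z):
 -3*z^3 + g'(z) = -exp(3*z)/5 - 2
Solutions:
 g(z) = C1 + 3*z^4/4 - 2*z - exp(3*z)/15


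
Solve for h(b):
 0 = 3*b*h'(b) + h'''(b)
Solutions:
 h(b) = C1 + Integral(C2*airyai(-3^(1/3)*b) + C3*airybi(-3^(1/3)*b), b)


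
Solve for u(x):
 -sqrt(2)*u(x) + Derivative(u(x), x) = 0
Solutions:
 u(x) = C1*exp(sqrt(2)*x)


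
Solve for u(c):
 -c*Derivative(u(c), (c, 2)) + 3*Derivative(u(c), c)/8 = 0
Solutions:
 u(c) = C1 + C2*c^(11/8)


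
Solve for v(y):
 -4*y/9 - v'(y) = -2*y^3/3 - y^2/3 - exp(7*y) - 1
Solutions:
 v(y) = C1 + y^4/6 + y^3/9 - 2*y^2/9 + y + exp(7*y)/7


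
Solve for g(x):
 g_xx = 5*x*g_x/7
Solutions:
 g(x) = C1 + C2*erfi(sqrt(70)*x/14)


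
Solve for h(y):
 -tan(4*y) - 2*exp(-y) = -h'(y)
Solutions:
 h(y) = C1 + log(tan(4*y)^2 + 1)/8 - 2*exp(-y)


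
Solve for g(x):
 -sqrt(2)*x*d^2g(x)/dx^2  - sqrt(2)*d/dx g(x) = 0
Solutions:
 g(x) = C1 + C2*log(x)


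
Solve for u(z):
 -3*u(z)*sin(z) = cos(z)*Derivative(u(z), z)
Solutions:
 u(z) = C1*cos(z)^3


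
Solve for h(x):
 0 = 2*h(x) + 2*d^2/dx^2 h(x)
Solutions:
 h(x) = C1*sin(x) + C2*cos(x)


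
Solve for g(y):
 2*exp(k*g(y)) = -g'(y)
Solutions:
 g(y) = Piecewise((log(1/(C1*k + 2*k*y))/k, Ne(k, 0)), (nan, True))
 g(y) = Piecewise((C1 - 2*y, Eq(k, 0)), (nan, True))


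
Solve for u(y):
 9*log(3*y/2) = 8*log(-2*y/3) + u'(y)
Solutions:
 u(y) = C1 + y*log(y) + y*(-17*log(2) - 1 + 17*log(3) - 8*I*pi)


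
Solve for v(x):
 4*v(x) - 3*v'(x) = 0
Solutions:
 v(x) = C1*exp(4*x/3)


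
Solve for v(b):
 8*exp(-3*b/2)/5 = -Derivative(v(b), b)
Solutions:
 v(b) = C1 + 16*exp(-3*b/2)/15


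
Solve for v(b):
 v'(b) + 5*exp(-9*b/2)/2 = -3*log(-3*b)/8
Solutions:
 v(b) = C1 - 3*b*log(-b)/8 + 3*b*(1 - log(3))/8 + 5*exp(-9*b/2)/9


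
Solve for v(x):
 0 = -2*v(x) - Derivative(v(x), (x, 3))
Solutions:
 v(x) = C3*exp(-2^(1/3)*x) + (C1*sin(2^(1/3)*sqrt(3)*x/2) + C2*cos(2^(1/3)*sqrt(3)*x/2))*exp(2^(1/3)*x/2)


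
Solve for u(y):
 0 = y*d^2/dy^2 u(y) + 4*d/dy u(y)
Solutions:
 u(y) = C1 + C2/y^3


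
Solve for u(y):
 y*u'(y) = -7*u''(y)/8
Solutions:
 u(y) = C1 + C2*erf(2*sqrt(7)*y/7)


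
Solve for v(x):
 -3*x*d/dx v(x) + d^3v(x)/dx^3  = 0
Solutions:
 v(x) = C1 + Integral(C2*airyai(3^(1/3)*x) + C3*airybi(3^(1/3)*x), x)


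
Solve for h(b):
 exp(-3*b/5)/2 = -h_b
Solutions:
 h(b) = C1 + 5*exp(-3*b/5)/6


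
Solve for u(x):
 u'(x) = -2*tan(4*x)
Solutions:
 u(x) = C1 + log(cos(4*x))/2


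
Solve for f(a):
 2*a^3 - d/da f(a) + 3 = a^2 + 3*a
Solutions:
 f(a) = C1 + a^4/2 - a^3/3 - 3*a^2/2 + 3*a


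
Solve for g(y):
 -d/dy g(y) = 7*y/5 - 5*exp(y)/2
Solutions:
 g(y) = C1 - 7*y^2/10 + 5*exp(y)/2


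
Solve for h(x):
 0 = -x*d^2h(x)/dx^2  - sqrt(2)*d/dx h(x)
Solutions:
 h(x) = C1 + C2*x^(1 - sqrt(2))


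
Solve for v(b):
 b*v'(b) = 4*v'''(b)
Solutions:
 v(b) = C1 + Integral(C2*airyai(2^(1/3)*b/2) + C3*airybi(2^(1/3)*b/2), b)


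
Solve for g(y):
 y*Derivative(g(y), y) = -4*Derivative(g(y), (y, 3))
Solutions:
 g(y) = C1 + Integral(C2*airyai(-2^(1/3)*y/2) + C3*airybi(-2^(1/3)*y/2), y)


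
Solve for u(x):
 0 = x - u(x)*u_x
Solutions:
 u(x) = -sqrt(C1 + x^2)
 u(x) = sqrt(C1 + x^2)


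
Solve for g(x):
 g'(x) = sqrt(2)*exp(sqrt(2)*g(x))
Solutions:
 g(x) = sqrt(2)*(2*log(-1/(C1 + sqrt(2)*x)) - log(2))/4


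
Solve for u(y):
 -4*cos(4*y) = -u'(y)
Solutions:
 u(y) = C1 + sin(4*y)


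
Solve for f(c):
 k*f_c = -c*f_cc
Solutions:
 f(c) = C1 + c^(1 - re(k))*(C2*sin(log(c)*Abs(im(k))) + C3*cos(log(c)*im(k)))


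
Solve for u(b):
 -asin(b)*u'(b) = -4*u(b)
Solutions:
 u(b) = C1*exp(4*Integral(1/asin(b), b))


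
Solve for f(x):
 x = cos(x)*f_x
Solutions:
 f(x) = C1 + Integral(x/cos(x), x)


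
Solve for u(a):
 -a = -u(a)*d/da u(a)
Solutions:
 u(a) = -sqrt(C1 + a^2)
 u(a) = sqrt(C1 + a^2)


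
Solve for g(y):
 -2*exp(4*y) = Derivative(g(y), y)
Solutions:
 g(y) = C1 - exp(4*y)/2


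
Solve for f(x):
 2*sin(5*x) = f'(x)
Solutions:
 f(x) = C1 - 2*cos(5*x)/5


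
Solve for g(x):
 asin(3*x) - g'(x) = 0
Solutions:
 g(x) = C1 + x*asin(3*x) + sqrt(1 - 9*x^2)/3


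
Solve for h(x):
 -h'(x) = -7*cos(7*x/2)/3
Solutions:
 h(x) = C1 + 2*sin(7*x/2)/3


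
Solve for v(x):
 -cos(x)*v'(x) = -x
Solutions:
 v(x) = C1 + Integral(x/cos(x), x)


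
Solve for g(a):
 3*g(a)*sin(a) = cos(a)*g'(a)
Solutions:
 g(a) = C1/cos(a)^3


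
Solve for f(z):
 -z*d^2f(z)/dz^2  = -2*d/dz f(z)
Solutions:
 f(z) = C1 + C2*z^3


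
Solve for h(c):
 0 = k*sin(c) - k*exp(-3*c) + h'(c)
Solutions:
 h(c) = C1 + k*cos(c) - k*exp(-3*c)/3


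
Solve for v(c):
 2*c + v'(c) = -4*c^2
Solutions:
 v(c) = C1 - 4*c^3/3 - c^2


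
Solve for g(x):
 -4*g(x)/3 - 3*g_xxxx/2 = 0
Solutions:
 g(x) = (C1*sin(2^(1/4)*sqrt(3)*x/3) + C2*cos(2^(1/4)*sqrt(3)*x/3))*exp(-2^(1/4)*sqrt(3)*x/3) + (C3*sin(2^(1/4)*sqrt(3)*x/3) + C4*cos(2^(1/4)*sqrt(3)*x/3))*exp(2^(1/4)*sqrt(3)*x/3)


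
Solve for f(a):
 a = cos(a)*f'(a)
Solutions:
 f(a) = C1 + Integral(a/cos(a), a)


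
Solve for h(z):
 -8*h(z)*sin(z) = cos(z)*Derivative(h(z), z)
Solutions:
 h(z) = C1*cos(z)^8


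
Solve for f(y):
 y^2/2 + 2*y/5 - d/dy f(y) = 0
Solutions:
 f(y) = C1 + y^3/6 + y^2/5


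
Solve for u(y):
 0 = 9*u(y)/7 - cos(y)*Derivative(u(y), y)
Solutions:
 u(y) = C1*(sin(y) + 1)^(9/14)/(sin(y) - 1)^(9/14)


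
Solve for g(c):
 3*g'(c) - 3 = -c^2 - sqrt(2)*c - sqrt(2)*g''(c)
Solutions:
 g(c) = C1 + C2*exp(-3*sqrt(2)*c/2) - c^3/9 - sqrt(2)*c^2/18 + 29*c/27


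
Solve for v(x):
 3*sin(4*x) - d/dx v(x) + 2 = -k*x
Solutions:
 v(x) = C1 + k*x^2/2 + 2*x - 3*cos(4*x)/4


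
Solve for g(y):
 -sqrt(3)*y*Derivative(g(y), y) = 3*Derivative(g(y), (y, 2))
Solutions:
 g(y) = C1 + C2*erf(sqrt(2)*3^(3/4)*y/6)


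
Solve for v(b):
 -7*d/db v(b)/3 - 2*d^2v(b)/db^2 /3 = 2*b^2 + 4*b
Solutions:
 v(b) = C1 + C2*exp(-7*b/2) - 2*b^3/7 - 30*b^2/49 + 120*b/343


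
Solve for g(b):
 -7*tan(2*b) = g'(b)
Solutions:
 g(b) = C1 + 7*log(cos(2*b))/2


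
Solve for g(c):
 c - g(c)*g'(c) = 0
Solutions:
 g(c) = -sqrt(C1 + c^2)
 g(c) = sqrt(C1 + c^2)


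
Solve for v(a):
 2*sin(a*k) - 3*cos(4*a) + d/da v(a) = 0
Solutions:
 v(a) = C1 + 3*sin(4*a)/4 + 2*cos(a*k)/k


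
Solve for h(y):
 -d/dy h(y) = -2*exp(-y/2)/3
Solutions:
 h(y) = C1 - 4*exp(-y/2)/3


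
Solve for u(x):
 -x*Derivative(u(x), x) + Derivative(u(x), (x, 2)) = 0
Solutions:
 u(x) = C1 + C2*erfi(sqrt(2)*x/2)


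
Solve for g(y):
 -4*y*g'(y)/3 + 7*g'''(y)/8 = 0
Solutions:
 g(y) = C1 + Integral(C2*airyai(2*42^(2/3)*y/21) + C3*airybi(2*42^(2/3)*y/21), y)


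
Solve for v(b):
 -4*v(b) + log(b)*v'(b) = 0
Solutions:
 v(b) = C1*exp(4*li(b))


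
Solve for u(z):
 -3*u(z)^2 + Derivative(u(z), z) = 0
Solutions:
 u(z) = -1/(C1 + 3*z)


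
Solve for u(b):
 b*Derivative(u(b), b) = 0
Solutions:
 u(b) = C1


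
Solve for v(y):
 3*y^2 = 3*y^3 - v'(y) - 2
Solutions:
 v(y) = C1 + 3*y^4/4 - y^3 - 2*y


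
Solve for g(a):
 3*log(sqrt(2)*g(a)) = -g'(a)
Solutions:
 2*Integral(1/(2*log(_y) + log(2)), (_y, g(a)))/3 = C1 - a


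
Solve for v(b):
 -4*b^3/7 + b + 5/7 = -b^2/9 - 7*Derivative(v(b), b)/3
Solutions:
 v(b) = C1 + 3*b^4/49 - b^3/63 - 3*b^2/14 - 15*b/49


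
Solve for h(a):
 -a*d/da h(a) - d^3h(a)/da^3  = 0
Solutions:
 h(a) = C1 + Integral(C2*airyai(-a) + C3*airybi(-a), a)


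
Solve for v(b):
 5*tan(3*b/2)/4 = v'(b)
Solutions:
 v(b) = C1 - 5*log(cos(3*b/2))/6


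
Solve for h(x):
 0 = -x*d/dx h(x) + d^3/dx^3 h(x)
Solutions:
 h(x) = C1 + Integral(C2*airyai(x) + C3*airybi(x), x)


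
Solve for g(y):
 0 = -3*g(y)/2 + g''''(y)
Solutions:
 g(y) = C1*exp(-2^(3/4)*3^(1/4)*y/2) + C2*exp(2^(3/4)*3^(1/4)*y/2) + C3*sin(2^(3/4)*3^(1/4)*y/2) + C4*cos(2^(3/4)*3^(1/4)*y/2)


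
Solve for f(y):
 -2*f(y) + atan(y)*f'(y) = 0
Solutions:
 f(y) = C1*exp(2*Integral(1/atan(y), y))


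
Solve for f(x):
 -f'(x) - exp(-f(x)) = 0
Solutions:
 f(x) = log(C1 - x)


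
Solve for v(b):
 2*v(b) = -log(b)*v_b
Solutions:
 v(b) = C1*exp(-2*li(b))


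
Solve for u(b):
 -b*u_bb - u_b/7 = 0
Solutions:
 u(b) = C1 + C2*b^(6/7)


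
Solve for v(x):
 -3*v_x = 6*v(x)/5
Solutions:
 v(x) = C1*exp(-2*x/5)


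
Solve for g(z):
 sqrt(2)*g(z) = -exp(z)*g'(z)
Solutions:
 g(z) = C1*exp(sqrt(2)*exp(-z))


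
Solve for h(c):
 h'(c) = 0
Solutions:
 h(c) = C1


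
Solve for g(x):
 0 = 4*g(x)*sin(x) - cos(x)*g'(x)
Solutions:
 g(x) = C1/cos(x)^4


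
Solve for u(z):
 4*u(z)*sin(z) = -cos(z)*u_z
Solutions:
 u(z) = C1*cos(z)^4


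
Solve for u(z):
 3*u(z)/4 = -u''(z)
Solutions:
 u(z) = C1*sin(sqrt(3)*z/2) + C2*cos(sqrt(3)*z/2)


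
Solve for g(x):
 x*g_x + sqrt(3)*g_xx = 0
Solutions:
 g(x) = C1 + C2*erf(sqrt(2)*3^(3/4)*x/6)


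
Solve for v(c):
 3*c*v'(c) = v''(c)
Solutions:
 v(c) = C1 + C2*erfi(sqrt(6)*c/2)


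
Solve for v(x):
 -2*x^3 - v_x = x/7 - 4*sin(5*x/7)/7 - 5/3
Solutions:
 v(x) = C1 - x^4/2 - x^2/14 + 5*x/3 - 4*cos(5*x/7)/5


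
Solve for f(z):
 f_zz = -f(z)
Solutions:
 f(z) = C1*sin(z) + C2*cos(z)


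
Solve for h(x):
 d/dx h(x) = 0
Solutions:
 h(x) = C1


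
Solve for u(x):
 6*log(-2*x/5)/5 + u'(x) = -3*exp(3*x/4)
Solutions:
 u(x) = C1 - 6*x*log(-x)/5 + 6*x*(-log(2) + 1 + log(5))/5 - 4*exp(3*x/4)


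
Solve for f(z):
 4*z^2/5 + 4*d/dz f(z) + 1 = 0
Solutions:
 f(z) = C1 - z^3/15 - z/4


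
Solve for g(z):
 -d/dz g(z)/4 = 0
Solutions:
 g(z) = C1


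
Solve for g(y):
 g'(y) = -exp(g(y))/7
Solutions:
 g(y) = log(1/(C1 + y)) + log(7)


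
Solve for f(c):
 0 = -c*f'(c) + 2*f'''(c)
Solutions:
 f(c) = C1 + Integral(C2*airyai(2^(2/3)*c/2) + C3*airybi(2^(2/3)*c/2), c)


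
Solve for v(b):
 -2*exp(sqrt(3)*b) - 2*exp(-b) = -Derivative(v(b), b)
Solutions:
 v(b) = C1 + 2*sqrt(3)*exp(sqrt(3)*b)/3 - 2*exp(-b)


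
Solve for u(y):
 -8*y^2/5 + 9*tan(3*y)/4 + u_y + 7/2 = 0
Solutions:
 u(y) = C1 + 8*y^3/15 - 7*y/2 + 3*log(cos(3*y))/4


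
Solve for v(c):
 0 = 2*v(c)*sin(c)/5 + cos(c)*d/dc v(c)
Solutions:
 v(c) = C1*cos(c)^(2/5)


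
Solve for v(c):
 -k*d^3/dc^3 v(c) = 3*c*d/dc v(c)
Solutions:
 v(c) = C1 + Integral(C2*airyai(3^(1/3)*c*(-1/k)^(1/3)) + C3*airybi(3^(1/3)*c*(-1/k)^(1/3)), c)


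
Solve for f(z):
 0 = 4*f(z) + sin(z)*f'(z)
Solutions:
 f(z) = C1*(cos(z)^2 + 2*cos(z) + 1)/(cos(z)^2 - 2*cos(z) + 1)


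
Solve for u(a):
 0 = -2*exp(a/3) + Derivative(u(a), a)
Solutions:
 u(a) = C1 + 6*exp(a/3)


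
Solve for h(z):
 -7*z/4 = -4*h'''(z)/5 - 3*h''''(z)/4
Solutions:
 h(z) = C1 + C2*z + C3*z^2 + C4*exp(-16*z/15) + 35*z^4/384 - 175*z^3/512


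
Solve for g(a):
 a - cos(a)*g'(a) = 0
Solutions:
 g(a) = C1 + Integral(a/cos(a), a)


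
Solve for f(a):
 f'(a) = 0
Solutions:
 f(a) = C1


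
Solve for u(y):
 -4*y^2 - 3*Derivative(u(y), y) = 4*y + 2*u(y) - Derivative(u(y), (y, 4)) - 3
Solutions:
 u(y) = -2*y^2 + 4*y + (C1/sqrt(exp(sqrt(5)*y)) + C2*sqrt(exp(sqrt(5)*y)))*exp(y/2) + (C3*sin(sqrt(7)*y/2) + C4*cos(sqrt(7)*y/2))*exp(-y/2) - 9/2


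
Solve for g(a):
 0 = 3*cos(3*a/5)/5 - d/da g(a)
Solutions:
 g(a) = C1 + sin(3*a/5)


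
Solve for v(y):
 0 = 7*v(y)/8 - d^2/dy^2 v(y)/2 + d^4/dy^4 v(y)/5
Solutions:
 v(y) = (C1*sin(70^(1/4)*y*sin(atan(3*sqrt(5)/5)/2)/2) + C2*cos(70^(1/4)*y*sin(atan(3*sqrt(5)/5)/2)/2))*exp(-70^(1/4)*y*cos(atan(3*sqrt(5)/5)/2)/2) + (C3*sin(70^(1/4)*y*sin(atan(3*sqrt(5)/5)/2)/2) + C4*cos(70^(1/4)*y*sin(atan(3*sqrt(5)/5)/2)/2))*exp(70^(1/4)*y*cos(atan(3*sqrt(5)/5)/2)/2)


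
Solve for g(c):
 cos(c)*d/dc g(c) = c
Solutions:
 g(c) = C1 + Integral(c/cos(c), c)


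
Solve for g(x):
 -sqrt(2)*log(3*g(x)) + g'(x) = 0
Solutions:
 -sqrt(2)*Integral(1/(log(_y) + log(3)), (_y, g(x)))/2 = C1 - x


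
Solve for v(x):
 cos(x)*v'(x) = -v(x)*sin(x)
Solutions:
 v(x) = C1*cos(x)


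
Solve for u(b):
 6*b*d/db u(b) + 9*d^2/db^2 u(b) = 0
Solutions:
 u(b) = C1 + C2*erf(sqrt(3)*b/3)


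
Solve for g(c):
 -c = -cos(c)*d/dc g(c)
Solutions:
 g(c) = C1 + Integral(c/cos(c), c)


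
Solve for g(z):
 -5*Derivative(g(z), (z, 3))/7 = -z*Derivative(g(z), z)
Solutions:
 g(z) = C1 + Integral(C2*airyai(5^(2/3)*7^(1/3)*z/5) + C3*airybi(5^(2/3)*7^(1/3)*z/5), z)


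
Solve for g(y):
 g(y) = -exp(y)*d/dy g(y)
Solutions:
 g(y) = C1*exp(exp(-y))


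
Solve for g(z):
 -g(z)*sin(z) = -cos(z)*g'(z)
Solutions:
 g(z) = C1/cos(z)


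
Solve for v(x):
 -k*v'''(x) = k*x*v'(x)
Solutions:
 v(x) = C1 + Integral(C2*airyai(-x) + C3*airybi(-x), x)


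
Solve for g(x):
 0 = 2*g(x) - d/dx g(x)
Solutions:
 g(x) = C1*exp(2*x)


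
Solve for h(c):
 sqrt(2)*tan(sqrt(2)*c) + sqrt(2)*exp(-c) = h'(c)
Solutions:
 h(c) = C1 + log(tan(sqrt(2)*c)^2 + 1)/2 - sqrt(2)*exp(-c)


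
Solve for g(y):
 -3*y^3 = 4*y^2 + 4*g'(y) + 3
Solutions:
 g(y) = C1 - 3*y^4/16 - y^3/3 - 3*y/4


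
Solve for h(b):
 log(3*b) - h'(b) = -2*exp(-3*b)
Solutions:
 h(b) = C1 + b*log(b) + b*(-1 + log(3)) - 2*exp(-3*b)/3


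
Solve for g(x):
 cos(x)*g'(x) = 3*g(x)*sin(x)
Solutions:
 g(x) = C1/cos(x)^3


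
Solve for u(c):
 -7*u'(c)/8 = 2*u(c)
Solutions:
 u(c) = C1*exp(-16*c/7)


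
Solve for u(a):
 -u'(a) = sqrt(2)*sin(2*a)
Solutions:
 u(a) = C1 + sqrt(2)*cos(2*a)/2


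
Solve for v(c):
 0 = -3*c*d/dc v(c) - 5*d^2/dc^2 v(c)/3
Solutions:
 v(c) = C1 + C2*erf(3*sqrt(10)*c/10)


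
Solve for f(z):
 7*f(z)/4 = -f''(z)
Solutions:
 f(z) = C1*sin(sqrt(7)*z/2) + C2*cos(sqrt(7)*z/2)


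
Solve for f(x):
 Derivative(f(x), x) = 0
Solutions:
 f(x) = C1


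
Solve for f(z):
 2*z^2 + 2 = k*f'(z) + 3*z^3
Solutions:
 f(z) = C1 - 3*z^4/(4*k) + 2*z^3/(3*k) + 2*z/k


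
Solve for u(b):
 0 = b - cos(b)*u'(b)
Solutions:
 u(b) = C1 + Integral(b/cos(b), b)


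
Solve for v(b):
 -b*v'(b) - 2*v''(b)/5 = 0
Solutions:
 v(b) = C1 + C2*erf(sqrt(5)*b/2)


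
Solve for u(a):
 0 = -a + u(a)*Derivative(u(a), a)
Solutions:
 u(a) = -sqrt(C1 + a^2)
 u(a) = sqrt(C1 + a^2)


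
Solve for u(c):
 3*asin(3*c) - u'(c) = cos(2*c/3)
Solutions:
 u(c) = C1 + 3*c*asin(3*c) + sqrt(1 - 9*c^2) - 3*sin(2*c/3)/2


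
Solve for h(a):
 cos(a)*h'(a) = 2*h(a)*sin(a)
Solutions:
 h(a) = C1/cos(a)^2


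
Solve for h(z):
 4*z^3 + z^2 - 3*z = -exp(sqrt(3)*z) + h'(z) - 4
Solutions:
 h(z) = C1 + z^4 + z^3/3 - 3*z^2/2 + 4*z + sqrt(3)*exp(sqrt(3)*z)/3


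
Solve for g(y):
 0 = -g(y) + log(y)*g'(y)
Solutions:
 g(y) = C1*exp(li(y))


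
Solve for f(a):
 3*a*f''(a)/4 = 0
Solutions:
 f(a) = C1 + C2*a


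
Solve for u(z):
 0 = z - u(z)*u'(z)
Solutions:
 u(z) = -sqrt(C1 + z^2)
 u(z) = sqrt(C1 + z^2)


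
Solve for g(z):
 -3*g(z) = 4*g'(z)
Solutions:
 g(z) = C1*exp(-3*z/4)


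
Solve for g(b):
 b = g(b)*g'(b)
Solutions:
 g(b) = -sqrt(C1 + b^2)
 g(b) = sqrt(C1 + b^2)


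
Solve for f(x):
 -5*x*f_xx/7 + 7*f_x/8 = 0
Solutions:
 f(x) = C1 + C2*x^(89/40)


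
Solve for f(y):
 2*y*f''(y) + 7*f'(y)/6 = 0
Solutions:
 f(y) = C1 + C2*y^(5/12)


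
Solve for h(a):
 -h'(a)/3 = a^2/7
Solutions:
 h(a) = C1 - a^3/7


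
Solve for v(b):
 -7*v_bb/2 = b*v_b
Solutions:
 v(b) = C1 + C2*erf(sqrt(7)*b/7)


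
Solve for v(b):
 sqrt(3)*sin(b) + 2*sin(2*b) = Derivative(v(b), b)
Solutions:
 v(b) = C1 + 2*sin(b)^2 - sqrt(3)*cos(b)


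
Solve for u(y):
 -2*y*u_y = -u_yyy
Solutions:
 u(y) = C1 + Integral(C2*airyai(2^(1/3)*y) + C3*airybi(2^(1/3)*y), y)


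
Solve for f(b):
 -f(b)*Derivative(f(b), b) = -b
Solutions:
 f(b) = -sqrt(C1 + b^2)
 f(b) = sqrt(C1 + b^2)


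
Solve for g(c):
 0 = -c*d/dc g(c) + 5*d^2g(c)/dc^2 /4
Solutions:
 g(c) = C1 + C2*erfi(sqrt(10)*c/5)


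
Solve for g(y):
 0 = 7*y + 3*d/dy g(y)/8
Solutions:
 g(y) = C1 - 28*y^2/3


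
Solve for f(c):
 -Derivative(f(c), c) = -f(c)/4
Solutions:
 f(c) = C1*exp(c/4)


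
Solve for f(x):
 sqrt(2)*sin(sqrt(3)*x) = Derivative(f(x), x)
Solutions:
 f(x) = C1 - sqrt(6)*cos(sqrt(3)*x)/3


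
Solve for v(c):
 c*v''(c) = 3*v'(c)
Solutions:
 v(c) = C1 + C2*c^4


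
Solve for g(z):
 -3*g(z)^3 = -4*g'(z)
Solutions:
 g(z) = -sqrt(2)*sqrt(-1/(C1 + 3*z))
 g(z) = sqrt(2)*sqrt(-1/(C1 + 3*z))


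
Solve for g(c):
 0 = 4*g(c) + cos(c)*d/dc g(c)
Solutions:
 g(c) = C1*(sin(c)^2 - 2*sin(c) + 1)/(sin(c)^2 + 2*sin(c) + 1)


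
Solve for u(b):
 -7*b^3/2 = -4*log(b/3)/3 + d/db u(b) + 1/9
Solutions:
 u(b) = C1 - 7*b^4/8 + 4*b*log(b)/3 - 4*b*log(3)/3 - 13*b/9


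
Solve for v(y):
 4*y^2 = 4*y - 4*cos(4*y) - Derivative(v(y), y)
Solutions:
 v(y) = C1 - 4*y^3/3 + 2*y^2 - sin(4*y)


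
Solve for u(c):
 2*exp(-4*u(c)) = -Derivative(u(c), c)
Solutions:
 u(c) = log(-I*(C1 - 8*c)^(1/4))
 u(c) = log(I*(C1 - 8*c)^(1/4))
 u(c) = log(-(C1 - 8*c)^(1/4))
 u(c) = log(C1 - 8*c)/4


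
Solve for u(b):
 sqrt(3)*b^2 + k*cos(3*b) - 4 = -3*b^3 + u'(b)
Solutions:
 u(b) = C1 + 3*b^4/4 + sqrt(3)*b^3/3 - 4*b + k*sin(3*b)/3


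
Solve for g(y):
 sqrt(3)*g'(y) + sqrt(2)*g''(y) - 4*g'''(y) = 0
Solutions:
 g(y) = C1 + C2*exp(sqrt(2)*y*(1 - sqrt(1 + 8*sqrt(3)))/8) + C3*exp(sqrt(2)*y*(1 + sqrt(1 + 8*sqrt(3)))/8)


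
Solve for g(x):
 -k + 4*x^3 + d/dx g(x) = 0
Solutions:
 g(x) = C1 + k*x - x^4


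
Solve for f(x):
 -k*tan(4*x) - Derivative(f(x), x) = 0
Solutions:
 f(x) = C1 + k*log(cos(4*x))/4


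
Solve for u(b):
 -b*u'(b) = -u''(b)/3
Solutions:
 u(b) = C1 + C2*erfi(sqrt(6)*b/2)


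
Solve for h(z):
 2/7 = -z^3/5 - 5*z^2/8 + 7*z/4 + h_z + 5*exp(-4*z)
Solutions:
 h(z) = C1 + z^4/20 + 5*z^3/24 - 7*z^2/8 + 2*z/7 + 5*exp(-4*z)/4


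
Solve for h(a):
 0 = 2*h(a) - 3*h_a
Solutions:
 h(a) = C1*exp(2*a/3)


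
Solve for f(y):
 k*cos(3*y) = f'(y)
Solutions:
 f(y) = C1 + k*sin(3*y)/3


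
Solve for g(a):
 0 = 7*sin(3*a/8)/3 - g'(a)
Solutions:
 g(a) = C1 - 56*cos(3*a/8)/9


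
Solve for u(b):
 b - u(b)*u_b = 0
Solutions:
 u(b) = -sqrt(C1 + b^2)
 u(b) = sqrt(C1 + b^2)


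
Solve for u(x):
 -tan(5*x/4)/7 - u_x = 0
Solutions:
 u(x) = C1 + 4*log(cos(5*x/4))/35


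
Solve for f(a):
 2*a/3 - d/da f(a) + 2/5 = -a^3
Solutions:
 f(a) = C1 + a^4/4 + a^2/3 + 2*a/5


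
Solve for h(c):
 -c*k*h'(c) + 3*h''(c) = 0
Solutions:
 h(c) = Piecewise((-sqrt(6)*sqrt(pi)*C1*erf(sqrt(6)*c*sqrt(-k)/6)/(2*sqrt(-k)) - C2, (k > 0) | (k < 0)), (-C1*c - C2, True))


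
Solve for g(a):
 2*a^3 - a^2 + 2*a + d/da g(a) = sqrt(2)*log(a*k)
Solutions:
 g(a) = C1 - a^4/2 + a^3/3 - a^2 + sqrt(2)*a*log(a*k) - sqrt(2)*a


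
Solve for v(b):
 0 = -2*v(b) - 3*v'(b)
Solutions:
 v(b) = C1*exp(-2*b/3)


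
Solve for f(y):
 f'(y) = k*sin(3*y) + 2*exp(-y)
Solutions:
 f(y) = C1 - k*cos(3*y)/3 - 2*exp(-y)


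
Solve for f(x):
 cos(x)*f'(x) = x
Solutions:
 f(x) = C1 + Integral(x/cos(x), x)


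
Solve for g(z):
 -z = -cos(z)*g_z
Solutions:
 g(z) = C1 + Integral(z/cos(z), z)


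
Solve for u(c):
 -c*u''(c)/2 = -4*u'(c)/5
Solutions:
 u(c) = C1 + C2*c^(13/5)


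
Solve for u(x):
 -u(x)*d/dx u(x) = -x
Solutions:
 u(x) = -sqrt(C1 + x^2)
 u(x) = sqrt(C1 + x^2)


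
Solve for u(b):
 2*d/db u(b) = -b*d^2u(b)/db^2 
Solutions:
 u(b) = C1 + C2/b


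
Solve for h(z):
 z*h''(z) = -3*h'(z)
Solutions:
 h(z) = C1 + C2/z^2


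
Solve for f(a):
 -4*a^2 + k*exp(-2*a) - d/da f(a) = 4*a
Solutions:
 f(a) = C1 - 4*a^3/3 - 2*a^2 - k*exp(-2*a)/2


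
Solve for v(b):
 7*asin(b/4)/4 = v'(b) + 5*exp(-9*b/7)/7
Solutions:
 v(b) = C1 + 7*b*asin(b/4)/4 + 7*sqrt(16 - b^2)/4 + 5*exp(-9*b/7)/9


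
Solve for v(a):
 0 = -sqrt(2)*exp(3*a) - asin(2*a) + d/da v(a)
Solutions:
 v(a) = C1 + a*asin(2*a) + sqrt(1 - 4*a^2)/2 + sqrt(2)*exp(3*a)/3


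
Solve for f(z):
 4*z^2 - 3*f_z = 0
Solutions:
 f(z) = C1 + 4*z^3/9


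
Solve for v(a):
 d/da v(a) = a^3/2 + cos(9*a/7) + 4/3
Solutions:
 v(a) = C1 + a^4/8 + 4*a/3 + 7*sin(9*a/7)/9


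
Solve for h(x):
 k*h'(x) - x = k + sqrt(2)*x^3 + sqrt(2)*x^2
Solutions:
 h(x) = C1 + x + sqrt(2)*x^4/(4*k) + sqrt(2)*x^3/(3*k) + x^2/(2*k)


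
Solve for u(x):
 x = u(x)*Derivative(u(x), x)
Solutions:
 u(x) = -sqrt(C1 + x^2)
 u(x) = sqrt(C1 + x^2)


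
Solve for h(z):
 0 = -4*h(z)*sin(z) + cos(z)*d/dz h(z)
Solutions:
 h(z) = C1/cos(z)^4


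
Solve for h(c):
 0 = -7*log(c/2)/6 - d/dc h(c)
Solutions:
 h(c) = C1 - 7*c*log(c)/6 + 7*c*log(2)/6 + 7*c/6


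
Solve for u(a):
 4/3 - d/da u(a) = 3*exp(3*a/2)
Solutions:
 u(a) = C1 + 4*a/3 - 2*exp(3*a/2)


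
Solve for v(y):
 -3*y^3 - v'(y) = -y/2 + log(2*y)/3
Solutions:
 v(y) = C1 - 3*y^4/4 + y^2/4 - y*log(y)/3 - y*log(2)/3 + y/3


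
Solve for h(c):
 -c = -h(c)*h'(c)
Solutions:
 h(c) = -sqrt(C1 + c^2)
 h(c) = sqrt(C1 + c^2)


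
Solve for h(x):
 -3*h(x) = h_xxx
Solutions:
 h(x) = C3*exp(-3^(1/3)*x) + (C1*sin(3^(5/6)*x/2) + C2*cos(3^(5/6)*x/2))*exp(3^(1/3)*x/2)


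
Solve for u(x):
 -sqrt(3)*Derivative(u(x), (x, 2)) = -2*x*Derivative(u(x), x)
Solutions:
 u(x) = C1 + C2*erfi(3^(3/4)*x/3)


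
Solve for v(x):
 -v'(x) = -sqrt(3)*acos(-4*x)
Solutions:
 v(x) = C1 + sqrt(3)*(x*acos(-4*x) + sqrt(1 - 16*x^2)/4)


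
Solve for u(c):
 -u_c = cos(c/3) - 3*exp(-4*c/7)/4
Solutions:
 u(c) = C1 - 3*sin(c/3) - 21*exp(-4*c/7)/16


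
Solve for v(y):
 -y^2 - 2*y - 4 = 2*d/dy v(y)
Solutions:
 v(y) = C1 - y^3/6 - y^2/2 - 2*y


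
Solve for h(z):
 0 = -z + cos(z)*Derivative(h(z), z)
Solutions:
 h(z) = C1 + Integral(z/cos(z), z)


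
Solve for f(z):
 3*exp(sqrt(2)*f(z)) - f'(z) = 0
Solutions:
 f(z) = sqrt(2)*(2*log(-1/(C1 + 3*z)) - log(2))/4


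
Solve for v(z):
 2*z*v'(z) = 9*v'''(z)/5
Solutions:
 v(z) = C1 + Integral(C2*airyai(30^(1/3)*z/3) + C3*airybi(30^(1/3)*z/3), z)


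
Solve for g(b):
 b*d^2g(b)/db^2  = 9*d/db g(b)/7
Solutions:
 g(b) = C1 + C2*b^(16/7)


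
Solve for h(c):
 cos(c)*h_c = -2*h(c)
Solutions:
 h(c) = C1*(sin(c) - 1)/(sin(c) + 1)


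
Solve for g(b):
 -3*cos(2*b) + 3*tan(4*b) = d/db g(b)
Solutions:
 g(b) = C1 - 3*log(cos(4*b))/4 - 3*sin(2*b)/2


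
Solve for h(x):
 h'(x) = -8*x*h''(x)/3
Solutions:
 h(x) = C1 + C2*x^(5/8)


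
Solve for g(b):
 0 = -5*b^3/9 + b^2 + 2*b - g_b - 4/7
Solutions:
 g(b) = C1 - 5*b^4/36 + b^3/3 + b^2 - 4*b/7


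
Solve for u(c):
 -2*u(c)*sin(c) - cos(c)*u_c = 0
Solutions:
 u(c) = C1*cos(c)^2


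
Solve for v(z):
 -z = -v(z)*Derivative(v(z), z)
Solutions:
 v(z) = -sqrt(C1 + z^2)
 v(z) = sqrt(C1 + z^2)


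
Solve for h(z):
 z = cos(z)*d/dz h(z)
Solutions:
 h(z) = C1 + Integral(z/cos(z), z)


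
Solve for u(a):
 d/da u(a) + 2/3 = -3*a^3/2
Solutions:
 u(a) = C1 - 3*a^4/8 - 2*a/3


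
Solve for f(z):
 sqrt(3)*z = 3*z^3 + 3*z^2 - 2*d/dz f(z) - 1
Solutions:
 f(z) = C1 + 3*z^4/8 + z^3/2 - sqrt(3)*z^2/4 - z/2


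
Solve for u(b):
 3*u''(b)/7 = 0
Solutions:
 u(b) = C1 + C2*b


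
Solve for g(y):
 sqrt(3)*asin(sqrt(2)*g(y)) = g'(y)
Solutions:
 Integral(1/asin(sqrt(2)*_y), (_y, g(y))) = C1 + sqrt(3)*y


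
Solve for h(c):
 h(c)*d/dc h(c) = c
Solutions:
 h(c) = -sqrt(C1 + c^2)
 h(c) = sqrt(C1 + c^2)


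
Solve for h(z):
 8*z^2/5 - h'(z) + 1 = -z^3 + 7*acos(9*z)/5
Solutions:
 h(z) = C1 + z^4/4 + 8*z^3/15 - 7*z*acos(9*z)/5 + z + 7*sqrt(1 - 81*z^2)/45


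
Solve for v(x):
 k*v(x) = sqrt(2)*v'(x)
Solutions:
 v(x) = C1*exp(sqrt(2)*k*x/2)


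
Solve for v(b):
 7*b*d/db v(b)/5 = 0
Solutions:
 v(b) = C1


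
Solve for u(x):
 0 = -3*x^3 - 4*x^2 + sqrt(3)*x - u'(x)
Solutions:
 u(x) = C1 - 3*x^4/4 - 4*x^3/3 + sqrt(3)*x^2/2


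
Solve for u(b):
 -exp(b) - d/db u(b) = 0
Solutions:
 u(b) = C1 - exp(b)
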